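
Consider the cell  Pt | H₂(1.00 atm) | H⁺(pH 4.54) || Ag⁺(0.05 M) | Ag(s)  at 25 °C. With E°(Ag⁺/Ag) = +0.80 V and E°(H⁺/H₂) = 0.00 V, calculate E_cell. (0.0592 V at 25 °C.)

0.99 V

The Ag⁺/Ag couple is the cathode, so E°_cell = 0.80 V; n = 2.
[H⁺] = 10^(−4.54) = 2.9 × 10^-5 M, and Q = [H⁺]^2 / ([Ag⁺]^2·P(H₂)) = 3.33 × 10^-7.
E = E° − (0.0592/2) log Q = 0.80 − (0.0592/2)(-6.478) = 0.992 V.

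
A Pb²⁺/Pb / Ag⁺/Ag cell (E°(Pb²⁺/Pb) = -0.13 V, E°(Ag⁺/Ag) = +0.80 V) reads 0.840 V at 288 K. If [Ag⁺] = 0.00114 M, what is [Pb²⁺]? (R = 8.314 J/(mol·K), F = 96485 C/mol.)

0.0018 M

From the Nernst equation, ln Q = nF(E° − E)/RT = 2×96485×(0.93 − 0.840)/(8.314×288) = 7.253, so Q = 1410.
With Q = [Pb²⁺]/[Ag⁺]^2 and the known concentrations, [Pb²⁺] in the numerator gives [Pb²⁺] = 0.0018 M.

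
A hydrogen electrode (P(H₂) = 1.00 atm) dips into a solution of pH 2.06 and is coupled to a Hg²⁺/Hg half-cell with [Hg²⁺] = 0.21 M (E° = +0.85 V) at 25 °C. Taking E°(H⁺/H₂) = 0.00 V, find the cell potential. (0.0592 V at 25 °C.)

0.95 V

The Hg²⁺/Hg couple is the cathode, so E°_cell = 0.85 V; n = 2.
[H⁺] = 10^(−2.06) = 0.0087 M, and Q = [H⁺]^2 / ([Hg²⁺]·P(H₂)) = 3.61 × 10^-4.
E = E° − (0.0592/2) log Q = 0.85 − (0.0592/2)(-3.442) = 0.952 V.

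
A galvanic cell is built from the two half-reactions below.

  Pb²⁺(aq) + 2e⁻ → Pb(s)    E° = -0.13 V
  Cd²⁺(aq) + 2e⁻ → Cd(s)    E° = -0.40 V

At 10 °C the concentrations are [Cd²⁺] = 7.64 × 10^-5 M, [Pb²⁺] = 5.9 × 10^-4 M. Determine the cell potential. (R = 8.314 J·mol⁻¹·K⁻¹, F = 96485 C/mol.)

The Pb²⁺/Pb couple has the higher reduction potential and acts as the cathode, so E°_cell = -0.13 − (-0.40) = 0.27 V.
Balancing electrons gives n = 2; the reaction quotient is Q = [Cd²⁺]/[Pb²⁺] = 0.129.
E = E° − (RT/nF) ln Q = 0.27 − (8.314×283)/(2×96485) × (-2.044) = 0.270 + 0.025 = 0.295 V.

0.295 V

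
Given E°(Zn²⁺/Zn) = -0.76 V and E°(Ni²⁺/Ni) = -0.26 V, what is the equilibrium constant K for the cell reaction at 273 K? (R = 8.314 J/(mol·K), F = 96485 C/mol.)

2.9 × 10^18

E°_cell = -0.26 − (-0.76) = 0.50 V, with n = 2 electrons transferred.
At equilibrium E = 0, so the Nernst equation gives ln K = nFE°/RT = (2)(96485)(0.50)/((8.314)(273)) = 42.51.
K = e^42.51 = 2.9 × 10^18.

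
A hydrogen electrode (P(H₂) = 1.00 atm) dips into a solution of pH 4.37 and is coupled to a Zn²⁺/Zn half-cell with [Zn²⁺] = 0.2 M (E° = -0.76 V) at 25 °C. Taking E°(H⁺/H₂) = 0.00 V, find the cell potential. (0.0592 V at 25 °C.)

0.52 V

The hydrogen couple is the cathode, so E°_cell = 0.76 V; n = 2.
[H⁺] = 10^(−4.37) = 4.3 × 10^-5 M, and Q = [Zn²⁺]·P(H₂) / [H⁺]^2 = 1.1 × 10^8.
E = E° − (0.0592/2) log Q = 0.76 − (0.0592/2)(8.041) = 0.522 V.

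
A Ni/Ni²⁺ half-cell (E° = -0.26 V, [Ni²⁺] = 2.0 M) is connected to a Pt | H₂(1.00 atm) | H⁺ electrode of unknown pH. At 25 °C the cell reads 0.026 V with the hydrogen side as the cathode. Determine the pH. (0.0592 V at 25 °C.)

E°_cell = 0.26 V and n = 2.
log Q = n(E° − E)/0.0592 = 2×(0.26 − 0.026)/0.0592 = 7.905.
With Q = [Ni²⁺]·P(H₂) / [H⁺]^2, solving for [H⁺] gives log[H⁺] = -3.802, so pH = 3.80.

pH = 3.80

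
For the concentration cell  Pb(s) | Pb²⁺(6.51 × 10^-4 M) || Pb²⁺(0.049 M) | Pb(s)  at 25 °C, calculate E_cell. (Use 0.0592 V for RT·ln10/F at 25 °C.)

0.056 V

Both half-cells are Pb²⁺/Pb, so E°_cell = 0. The concentrated side is the cathode; the cell reaction moves Pb²⁺ from high to low concentration with n = 2.
Q = [Pb²⁺]_dilute/[Pb²⁺]_conc = 6.51 × 10^-4/0.049 = 0.0133.
E = 0 − (0.0592/2) log Q = −(0.0592/2)(-1.877) = 0.0556 V.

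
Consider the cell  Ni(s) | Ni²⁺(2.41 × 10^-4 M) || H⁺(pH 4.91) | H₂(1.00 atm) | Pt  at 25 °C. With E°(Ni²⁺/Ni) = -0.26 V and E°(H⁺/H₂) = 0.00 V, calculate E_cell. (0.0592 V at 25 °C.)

The hydrogen couple is the cathode, so E°_cell = 0.26 V; n = 2.
[H⁺] = 10^(−4.91) = 1.2 × 10^-5 M, and Q = [Ni²⁺]·P(H₂) / [H⁺]^2 = 1.59 × 10^6.
E = E° − (0.0592/2) log Q = 0.26 − (0.0592/2)(6.202) = 0.076 V.

0.076 V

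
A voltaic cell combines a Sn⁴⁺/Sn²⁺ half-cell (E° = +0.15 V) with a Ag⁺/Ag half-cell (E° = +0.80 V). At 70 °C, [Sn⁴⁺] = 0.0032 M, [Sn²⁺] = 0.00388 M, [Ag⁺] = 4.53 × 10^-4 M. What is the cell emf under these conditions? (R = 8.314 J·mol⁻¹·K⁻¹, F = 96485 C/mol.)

0.425 V

The Ag⁺/Ag couple has the higher reduction potential and acts as the cathode, so E°_cell = +0.80 − (+0.15) = 0.65 V.
Balancing electrons gives n = 2; the reaction quotient is Q = [Sn⁴⁺]/([Sn²⁺]·[Ag⁺]^2) = 4.02 × 10^6.
E = E° − (RT/nF) ln Q = 0.65 − (8.314×343)/(2×96485) × (15.207) = 0.650 − 0.225 = 0.425 V.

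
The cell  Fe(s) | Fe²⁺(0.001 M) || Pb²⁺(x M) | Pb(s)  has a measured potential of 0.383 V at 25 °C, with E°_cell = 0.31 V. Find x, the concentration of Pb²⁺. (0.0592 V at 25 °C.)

0.29 M

From the Nernst equation, log Q = n(E° − E)/0.0592 = 2(0.31 − 0.383)/0.0592 = -2.466, so Q = 0.00342.
With Q = [Fe²⁺]/[Pb²⁺] and the known concentrations, [Pb²⁺] in the denominator gives [Pb²⁺] = 0.29 M.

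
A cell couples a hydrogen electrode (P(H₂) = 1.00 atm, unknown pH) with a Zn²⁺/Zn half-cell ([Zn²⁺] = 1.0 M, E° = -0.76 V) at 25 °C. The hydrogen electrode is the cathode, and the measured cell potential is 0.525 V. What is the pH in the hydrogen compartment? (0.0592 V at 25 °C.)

pH = 3.97

E°_cell = 0.76 V and n = 2.
log Q = n(E° − E)/0.0592 = 2×(0.76 − 0.525)/0.0592 = 7.939.
With Q = [Zn²⁺]·P(H₂) / [H⁺]^2, solving for [H⁺] gives log[H⁺] = -3.970, so pH = 3.97.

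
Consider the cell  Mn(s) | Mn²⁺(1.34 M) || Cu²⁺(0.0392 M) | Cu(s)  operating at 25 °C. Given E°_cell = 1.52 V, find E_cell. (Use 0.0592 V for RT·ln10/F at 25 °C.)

1.47 V

Balancing electrons gives n = 2; the reaction quotient is Q = [Mn²⁺]/[Cu²⁺] = 34.2.
At 25 °C, E = E° − (0.0592/n) log Q = 1.52 − (0.0592/2)(1.534) = 1.520 − 0.045 = 1.475 V.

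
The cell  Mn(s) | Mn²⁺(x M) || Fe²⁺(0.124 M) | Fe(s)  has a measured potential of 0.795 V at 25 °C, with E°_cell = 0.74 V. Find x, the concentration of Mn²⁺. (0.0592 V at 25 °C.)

From the Nernst equation, log Q = n(E° − E)/0.0592 = 2(0.74 − 0.795)/0.0592 = -1.858, so Q = 0.0139.
With Q = [Mn²⁺]/[Fe²⁺] and the known concentrations, [Mn²⁺] in the numerator gives [Mn²⁺] = 0.0017 M.

0.0017 M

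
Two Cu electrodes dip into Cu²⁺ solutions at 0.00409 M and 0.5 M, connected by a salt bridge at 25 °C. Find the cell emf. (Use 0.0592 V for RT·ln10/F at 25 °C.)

Both half-cells are Cu²⁺/Cu, so E°_cell = 0. The concentrated side is the cathode; the cell reaction moves Cu²⁺ from high to low concentration with n = 2.
Q = [Cu²⁺]_dilute/[Cu²⁺]_conc = 0.00409/0.5 = 0.00818.
E = 0 − (0.0592/2) log Q = −(0.0592/2)(-2.087) = 0.0618 V.

0.062 V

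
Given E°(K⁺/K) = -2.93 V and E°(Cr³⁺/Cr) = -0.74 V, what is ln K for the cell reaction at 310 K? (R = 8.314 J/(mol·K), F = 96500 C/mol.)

E°_cell = -0.74 − (-2.93) = 2.19 V, with n = 3 electrons transferred.
At equilibrium E = 0, so the Nernst equation gives ln K = nFE°/RT = (3)(96500)(2.19)/((8.314)(310)) = 245.99.

ln K = 246.0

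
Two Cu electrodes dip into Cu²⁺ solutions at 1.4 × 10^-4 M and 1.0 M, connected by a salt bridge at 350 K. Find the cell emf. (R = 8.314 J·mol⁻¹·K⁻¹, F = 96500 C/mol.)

Both half-cells are Cu²⁺/Cu, so E°_cell = 0. The concentrated side is the cathode; the cell reaction moves Cu²⁺ from high to low concentration with n = 2.
Q = [Cu²⁺]_dilute/[Cu²⁺]_conc = 1.4 × 10^-4/1.0 = 1.4 × 10^-4.
E = 0 − (RT/nF) ln Q = −((8.314×350)/(2×96500))(-8.874) = 0.1338 V.

0.13 V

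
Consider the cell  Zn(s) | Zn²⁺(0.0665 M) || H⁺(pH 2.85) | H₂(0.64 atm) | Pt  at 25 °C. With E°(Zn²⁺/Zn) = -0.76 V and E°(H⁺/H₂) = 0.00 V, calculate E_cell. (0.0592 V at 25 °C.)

0.63 V

The hydrogen couple is the cathode, so E°_cell = 0.76 V; n = 2.
[H⁺] = 10^(−2.85) = 0.0014 M, and Q = [Zn²⁺]·P(H₂) / [H⁺]^2 = 2.13 × 10^4.
E = E° − (0.0592/2) log Q = 0.76 − (0.0592/2)(4.329) = 0.632 V.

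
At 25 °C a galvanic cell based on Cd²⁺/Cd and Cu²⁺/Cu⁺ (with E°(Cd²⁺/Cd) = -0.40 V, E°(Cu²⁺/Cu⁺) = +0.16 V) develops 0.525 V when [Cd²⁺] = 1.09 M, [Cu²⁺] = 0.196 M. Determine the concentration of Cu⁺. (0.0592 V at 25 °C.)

0.73 M

From the Nernst equation, log Q = n(E° − E)/0.0592 = 2(0.56 − 0.525)/0.0592 = 1.182, so Q = 15.2.
With Q = [Cd²⁺]·[Cu⁺]^2/[Cu²⁺]^2 and the known concentrations, [Cu⁺]^2 in the numerator gives [Cu⁺] = 0.73 M.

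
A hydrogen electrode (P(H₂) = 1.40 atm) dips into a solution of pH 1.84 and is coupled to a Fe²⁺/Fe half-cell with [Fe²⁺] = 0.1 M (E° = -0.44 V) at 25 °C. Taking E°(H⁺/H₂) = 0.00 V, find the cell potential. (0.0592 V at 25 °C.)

The hydrogen couple is the cathode, so E°_cell = 0.44 V; n = 2.
[H⁺] = 10^(−1.84) = 0.014 M, and Q = [Fe²⁺]·P(H₂) / [H⁺]^2 = 670.
E = E° − (0.0592/2) log Q = 0.44 − (0.0592/2)(2.826) = 0.356 V.

0.36 V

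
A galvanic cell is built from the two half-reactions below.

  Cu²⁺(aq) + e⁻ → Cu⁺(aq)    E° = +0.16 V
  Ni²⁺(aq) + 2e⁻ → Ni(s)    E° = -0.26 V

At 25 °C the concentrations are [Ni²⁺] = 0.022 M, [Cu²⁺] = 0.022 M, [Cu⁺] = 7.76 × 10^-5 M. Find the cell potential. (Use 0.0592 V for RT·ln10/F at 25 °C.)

The Cu²⁺/Cu⁺ couple has the higher reduction potential and acts as the cathode, so E°_cell = +0.16 − (-0.26) = 0.42 V.
Balancing electrons gives n = 2; the reaction quotient is Q = [Ni²⁺]·[Cu⁺]^2/[Cu²⁺]^2 = 2.74 × 10^-7.
At 25 °C, E = E° − (0.0592/n) log Q = 0.42 − (0.0592/2)(-6.563) = 0.420 + 0.194 = 0.614 V.

0.614 V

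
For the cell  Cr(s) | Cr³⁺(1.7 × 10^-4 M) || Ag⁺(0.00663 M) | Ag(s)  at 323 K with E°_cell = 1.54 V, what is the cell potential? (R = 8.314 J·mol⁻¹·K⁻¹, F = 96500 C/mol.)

Balancing electrons gives n = 3; the reaction quotient is Q = [Cr³⁺]/[Ag⁺]^3 = 583.
E = E° − (RT/nF) ln Q = 1.54 − (8.314×323)/(3×96500) × (6.369) = 1.540 − 0.059 = 1.481 V.

1.48 V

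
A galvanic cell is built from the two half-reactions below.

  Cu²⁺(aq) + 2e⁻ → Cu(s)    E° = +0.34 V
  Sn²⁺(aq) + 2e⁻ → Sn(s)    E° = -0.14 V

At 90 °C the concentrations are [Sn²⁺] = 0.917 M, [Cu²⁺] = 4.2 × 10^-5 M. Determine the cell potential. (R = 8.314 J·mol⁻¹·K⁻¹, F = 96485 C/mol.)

The Cu²⁺/Cu couple has the higher reduction potential and acts as the cathode, so E°_cell = +0.34 − (-0.14) = 0.48 V.
Balancing electrons gives n = 2; the reaction quotient is Q = [Sn²⁺]/[Cu²⁺] = 2.18 × 10^4.
E = E° − (RT/nF) ln Q = 0.48 − (8.314×363)/(2×96485) × (9.991) = 0.480 − 0.156 = 0.324 V.

0.324 V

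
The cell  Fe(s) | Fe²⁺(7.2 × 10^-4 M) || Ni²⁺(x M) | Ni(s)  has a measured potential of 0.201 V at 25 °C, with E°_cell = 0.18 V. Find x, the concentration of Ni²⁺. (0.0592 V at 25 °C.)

0.0037 M

From the Nernst equation, log Q = n(E° − E)/0.0592 = 2(0.18 − 0.201)/0.0592 = -0.709, so Q = 0.195.
With Q = [Fe²⁺]/[Ni²⁺] and the known concentrations, [Ni²⁺] in the denominator gives [Ni²⁺] = 0.0037 M.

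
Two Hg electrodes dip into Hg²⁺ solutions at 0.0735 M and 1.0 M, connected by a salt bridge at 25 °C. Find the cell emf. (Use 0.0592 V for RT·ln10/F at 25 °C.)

0.034 V

Both half-cells are Hg²⁺/Hg, so E°_cell = 0. The concentrated side is the cathode; the cell reaction moves Hg²⁺ from high to low concentration with n = 2.
Q = [Hg²⁺]_dilute/[Hg²⁺]_conc = 0.0735/1.0 = 0.0735.
E = 0 − (0.0592/2) log Q = −(0.0592/2)(-1.134) = 0.0336 V.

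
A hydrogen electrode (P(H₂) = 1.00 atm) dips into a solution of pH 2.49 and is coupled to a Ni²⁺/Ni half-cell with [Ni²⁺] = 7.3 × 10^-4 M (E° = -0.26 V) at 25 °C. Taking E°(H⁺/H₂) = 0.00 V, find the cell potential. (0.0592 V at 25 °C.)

The hydrogen couple is the cathode, so E°_cell = 0.26 V; n = 2.
[H⁺] = 10^(−2.49) = 0.0032 M, and Q = [Ni²⁺]·P(H₂) / [H⁺]^2 = 69.7.
E = E° − (0.0592/2) log Q = 0.26 − (0.0592/2)(1.843) = 0.205 V.

0.21 V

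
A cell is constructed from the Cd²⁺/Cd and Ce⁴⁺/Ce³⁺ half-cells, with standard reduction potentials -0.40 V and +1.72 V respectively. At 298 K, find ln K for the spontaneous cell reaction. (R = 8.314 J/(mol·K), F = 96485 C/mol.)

ln K = 165.1

E°_cell = +1.72 − (-0.40) = 2.12 V, with n = 2 electrons transferred.
At equilibrium E = 0, so the Nernst equation gives ln K = nFE°/RT = (2)(96485)(2.12)/((8.314)(298)) = 165.12.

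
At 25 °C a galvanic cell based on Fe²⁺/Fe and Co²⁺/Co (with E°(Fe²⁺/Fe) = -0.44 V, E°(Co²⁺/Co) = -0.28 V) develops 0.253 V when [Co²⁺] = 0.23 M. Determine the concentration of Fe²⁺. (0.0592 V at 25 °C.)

1.7 × 10^-4 M

From the Nernst equation, log Q = n(E° − E)/0.0592 = 2(0.16 − 0.253)/0.0592 = -3.142, so Q = 7.21 × 10^-4.
With Q = [Fe²⁺]/[Co²⁺] and the known concentrations, [Fe²⁺] in the numerator gives [Fe²⁺] = 1.7 × 10^-4 M.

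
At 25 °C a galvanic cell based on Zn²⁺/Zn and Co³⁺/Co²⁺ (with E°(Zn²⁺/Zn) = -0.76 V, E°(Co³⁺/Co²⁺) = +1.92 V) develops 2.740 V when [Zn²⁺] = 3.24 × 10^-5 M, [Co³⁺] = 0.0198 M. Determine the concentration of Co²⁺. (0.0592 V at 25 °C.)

0.34 M

From the Nernst equation, log Q = n(E° − E)/0.0592 = 2(2.68 − 2.740)/0.0592 = -2.027, so Q = 0.00940.
With Q = [Zn²⁺]·[Co²⁺]^2/[Co³⁺]^2 and the known concentrations, [Co²⁺]^2 in the numerator gives [Co²⁺] = 0.34 M.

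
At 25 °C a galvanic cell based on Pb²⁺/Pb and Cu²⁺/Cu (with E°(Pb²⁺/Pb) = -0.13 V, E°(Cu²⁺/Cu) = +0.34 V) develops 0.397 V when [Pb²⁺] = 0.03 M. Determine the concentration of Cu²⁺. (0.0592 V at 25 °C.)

From the Nernst equation, log Q = n(E° − E)/0.0592 = 2(0.47 − 0.397)/0.0592 = 2.466, so Q = 293.
With Q = [Pb²⁺]/[Cu²⁺] and the known concentrations, [Cu²⁺] in the denominator gives [Cu²⁺] = 1 × 10^-4 M.

1 × 10^-4 M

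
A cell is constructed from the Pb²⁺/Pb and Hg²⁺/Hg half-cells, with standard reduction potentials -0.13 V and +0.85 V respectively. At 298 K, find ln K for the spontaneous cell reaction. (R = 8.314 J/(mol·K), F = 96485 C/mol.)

ln K = 76.3

E°_cell = +0.85 − (-0.13) = 0.98 V, with n = 2 electrons transferred.
At equilibrium E = 0, so the Nernst equation gives ln K = nFE°/RT = (2)(96485)(0.98)/((8.314)(298)) = 76.33.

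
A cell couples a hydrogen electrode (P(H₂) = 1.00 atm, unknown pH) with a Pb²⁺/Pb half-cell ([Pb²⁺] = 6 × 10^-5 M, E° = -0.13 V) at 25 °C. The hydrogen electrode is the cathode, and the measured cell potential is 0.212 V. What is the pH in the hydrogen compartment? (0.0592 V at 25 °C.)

pH = 0.73

E°_cell = 0.13 V and n = 2.
log Q = n(E° − E)/0.0592 = 2×(0.13 − 0.212)/0.0592 = -2.770.
With Q = [Pb²⁺]·P(H₂) / [H⁺]^2, solving for [H⁺] gives log[H⁺] = -0.726, so pH = 0.73.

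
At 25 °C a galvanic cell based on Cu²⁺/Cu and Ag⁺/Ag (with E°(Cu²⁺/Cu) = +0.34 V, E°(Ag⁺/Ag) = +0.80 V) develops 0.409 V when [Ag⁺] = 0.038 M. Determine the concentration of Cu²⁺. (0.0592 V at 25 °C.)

0.076 M

From the Nernst equation, log Q = n(E° − E)/0.0592 = 2(0.46 − 0.409)/0.0592 = 1.723, so Q = 52.8.
With Q = [Cu²⁺]/[Ag⁺]^2 and the known concentrations, [Cu²⁺] in the numerator gives [Cu²⁺] = 0.076 M.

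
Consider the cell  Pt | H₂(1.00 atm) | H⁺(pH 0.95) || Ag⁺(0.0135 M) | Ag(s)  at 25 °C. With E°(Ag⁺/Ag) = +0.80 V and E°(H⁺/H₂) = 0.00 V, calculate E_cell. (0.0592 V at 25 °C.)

The Ag⁺/Ag couple is the cathode, so E°_cell = 0.80 V; n = 2.
[H⁺] = 10^(−0.95) = 0.11 M, and Q = [H⁺]^2 / ([Ag⁺]^2·P(H₂)) = 69.1.
E = E° − (0.0592/2) log Q = 0.80 − (0.0592/2)(1.839) = 0.746 V.

0.75 V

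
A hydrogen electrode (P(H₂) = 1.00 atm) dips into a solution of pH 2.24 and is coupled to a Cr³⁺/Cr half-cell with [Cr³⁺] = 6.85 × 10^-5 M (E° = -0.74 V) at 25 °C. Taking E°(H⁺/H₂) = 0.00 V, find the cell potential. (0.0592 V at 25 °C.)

The hydrogen couple is the cathode, so E°_cell = 0.74 V; n = 6.
[H⁺] = 10^(−2.24) = 0.0058 M, and Q = [Cr³⁺]^2·P(H₂)^3 / [H⁺]^6 = 1.29 × 10^5.
E = E° − (0.0592/6) log Q = 0.74 − (0.0592/6)(5.111) = 0.690 V.

0.69 V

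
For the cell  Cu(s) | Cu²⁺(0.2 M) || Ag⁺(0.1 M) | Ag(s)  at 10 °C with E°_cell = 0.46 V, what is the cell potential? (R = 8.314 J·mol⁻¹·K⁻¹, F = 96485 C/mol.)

0.423 V

Balancing electrons gives n = 2; the reaction quotient is Q = [Cu²⁺]/[Ag⁺]^2 = 20.0.
E = E° − (RT/nF) ln Q = 0.46 − (8.314×283)/(2×96485) × (2.996) = 0.460 − 0.037 = 0.423 V.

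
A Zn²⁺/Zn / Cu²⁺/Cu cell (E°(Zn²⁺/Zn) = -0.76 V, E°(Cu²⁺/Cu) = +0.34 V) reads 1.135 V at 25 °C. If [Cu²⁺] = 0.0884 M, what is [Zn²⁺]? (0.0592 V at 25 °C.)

0.0058 M

From the Nernst equation, log Q = n(E° − E)/0.0592 = 2(1.10 − 1.135)/0.0592 = -1.182, so Q = 0.0657.
With Q = [Zn²⁺]/[Cu²⁺] and the known concentrations, [Zn²⁺] in the numerator gives [Zn²⁺] = 0.0058 M.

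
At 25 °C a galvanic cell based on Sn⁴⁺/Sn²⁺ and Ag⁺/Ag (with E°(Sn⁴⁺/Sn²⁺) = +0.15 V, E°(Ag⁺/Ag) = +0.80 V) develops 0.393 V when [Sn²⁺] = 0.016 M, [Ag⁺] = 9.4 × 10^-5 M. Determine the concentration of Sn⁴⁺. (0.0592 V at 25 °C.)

0.068 M

From the Nernst equation, log Q = n(E° − E)/0.0592 = 2(0.65 − 0.393)/0.0592 = 8.682, so Q = 4.81 × 10^8.
With Q = [Sn⁴⁺]/([Sn²⁺]·[Ag⁺]^2) and the known concentrations, [Sn⁴⁺] in the numerator gives [Sn⁴⁺] = 0.068 M.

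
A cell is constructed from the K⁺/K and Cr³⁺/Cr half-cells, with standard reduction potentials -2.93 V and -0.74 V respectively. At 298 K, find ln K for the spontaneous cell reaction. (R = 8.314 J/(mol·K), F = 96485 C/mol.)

ln K = 255.9

E°_cell = -0.74 − (-2.93) = 2.19 V, with n = 3 electrons transferred.
At equilibrium E = 0, so the Nernst equation gives ln K = nFE°/RT = (3)(96485)(2.19)/((8.314)(298)) = 255.86.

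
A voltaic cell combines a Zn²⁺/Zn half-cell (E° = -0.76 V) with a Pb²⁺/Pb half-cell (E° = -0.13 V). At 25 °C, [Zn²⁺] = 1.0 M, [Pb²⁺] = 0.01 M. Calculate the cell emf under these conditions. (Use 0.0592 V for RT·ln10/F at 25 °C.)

The Pb²⁺/Pb couple has the higher reduction potential and acts as the cathode, so E°_cell = -0.13 − (-0.76) = 0.63 V.
Balancing electrons gives n = 2; the reaction quotient is Q = [Zn²⁺]/[Pb²⁺] = 100.
At 25 °C, E = E° − (0.0592/n) log Q = 0.63 − (0.0592/2)(2.000) = 0.630 − 0.059 = 0.571 V.

0.571 V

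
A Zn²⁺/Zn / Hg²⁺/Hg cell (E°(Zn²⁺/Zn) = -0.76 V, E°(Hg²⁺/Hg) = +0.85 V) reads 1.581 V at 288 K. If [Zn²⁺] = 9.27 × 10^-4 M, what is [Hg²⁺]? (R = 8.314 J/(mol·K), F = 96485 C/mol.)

9 × 10^-5 M

From the Nernst equation, ln Q = nF(E° − E)/RT = 2×96485×(1.61 − 1.581)/(8.314×288) = 2.337, so Q = 10.4.
With Q = [Zn²⁺]/[Hg²⁺] and the known concentrations, [Hg²⁺] in the denominator gives [Hg²⁺] = 9 × 10^-5 M.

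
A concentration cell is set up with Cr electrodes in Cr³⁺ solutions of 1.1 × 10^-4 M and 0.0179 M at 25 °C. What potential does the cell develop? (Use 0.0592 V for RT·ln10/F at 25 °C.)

Both half-cells are Cr³⁺/Cr, so E°_cell = 0. The concentrated side is the cathode; the cell reaction moves Cr³⁺ from high to low concentration with n = 3.
Q = [Cr³⁺]_dilute/[Cr³⁺]_conc = 1.1 × 10^-4/0.0179 = 0.00615.
E = 0 − (0.0592/3) log Q = −(0.0592/3)(-2.211) = 0.0436 V.

0.044 V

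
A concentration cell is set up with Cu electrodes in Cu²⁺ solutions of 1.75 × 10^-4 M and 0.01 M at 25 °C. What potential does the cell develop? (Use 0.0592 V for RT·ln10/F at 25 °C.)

0.052 V

Both half-cells are Cu²⁺/Cu, so E°_cell = 0. The concentrated side is the cathode; the cell reaction moves Cu²⁺ from high to low concentration with n = 2.
Q = [Cu²⁺]_dilute/[Cu²⁺]_conc = 1.75 × 10^-4/0.01 = 0.0175.
E = 0 − (0.0592/2) log Q = −(0.0592/2)(-1.757) = 0.0520 V.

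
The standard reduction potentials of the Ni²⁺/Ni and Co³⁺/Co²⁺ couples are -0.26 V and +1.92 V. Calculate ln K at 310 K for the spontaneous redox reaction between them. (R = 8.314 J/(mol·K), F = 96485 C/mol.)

E°_cell = +1.92 − (-0.26) = 2.18 V, with n = 2 electrons transferred.
At equilibrium E = 0, so the Nernst equation gives ln K = nFE°/RT = (2)(96485)(2.18)/((8.314)(310)) = 163.22.

ln K = 163.2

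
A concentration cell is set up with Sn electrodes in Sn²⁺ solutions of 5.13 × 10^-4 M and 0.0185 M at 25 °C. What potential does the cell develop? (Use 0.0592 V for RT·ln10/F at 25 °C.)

0.046 V

Both half-cells are Sn²⁺/Sn, so E°_cell = 0. The concentrated side is the cathode; the cell reaction moves Sn²⁺ from high to low concentration with n = 2.
Q = [Sn²⁺]_dilute/[Sn²⁺]_conc = 5.13 × 10^-4/0.0185 = 0.0277.
E = 0 − (0.0592/2) log Q = −(0.0592/2)(-1.557) = 0.0461 V.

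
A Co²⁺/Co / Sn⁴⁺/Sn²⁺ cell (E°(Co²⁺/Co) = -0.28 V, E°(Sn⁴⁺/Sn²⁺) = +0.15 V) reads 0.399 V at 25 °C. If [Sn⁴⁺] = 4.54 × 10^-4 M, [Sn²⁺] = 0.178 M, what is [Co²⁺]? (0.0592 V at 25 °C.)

From the Nernst equation, log Q = n(E° − E)/0.0592 = 2(0.43 − 0.399)/0.0592 = 1.047, so Q = 11.2.
With Q = [Co²⁺]·[Sn²⁺]/[Sn⁴⁺] and the known concentrations, [Co²⁺] in the numerator gives [Co²⁺] = 0.028 M.

0.028 M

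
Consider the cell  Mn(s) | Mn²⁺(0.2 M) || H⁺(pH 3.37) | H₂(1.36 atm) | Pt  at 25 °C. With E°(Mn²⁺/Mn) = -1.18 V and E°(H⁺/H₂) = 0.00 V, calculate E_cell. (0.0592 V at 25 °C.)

The hydrogen couple is the cathode, so E°_cell = 1.18 V; n = 2.
[H⁺] = 10^(−3.37) = 4.3 × 10^-4 M, and Q = [Mn²⁺]·P(H₂) / [H⁺]^2 = 1.49 × 10^6.
E = E° − (0.0592/2) log Q = 1.18 − (0.0592/2)(6.175) = 0.997 V.

1.00 V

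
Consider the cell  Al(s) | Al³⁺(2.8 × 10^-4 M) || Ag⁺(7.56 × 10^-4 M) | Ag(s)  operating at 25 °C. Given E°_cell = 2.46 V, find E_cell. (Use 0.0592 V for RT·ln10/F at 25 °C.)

2.35 V

Balancing electrons gives n = 3; the reaction quotient is Q = [Al³⁺]/[Ag⁺]^3 = 6.48 × 10^5.
At 25 °C, E = E° − (0.0592/n) log Q = 2.46 − (0.0592/3)(5.812) = 2.460 − 0.115 = 2.345 V.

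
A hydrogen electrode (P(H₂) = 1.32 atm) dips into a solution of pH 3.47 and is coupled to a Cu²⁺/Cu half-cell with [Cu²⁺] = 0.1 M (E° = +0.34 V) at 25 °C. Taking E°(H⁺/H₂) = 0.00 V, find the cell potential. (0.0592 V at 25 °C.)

The Cu²⁺/Cu couple is the cathode, so E°_cell = 0.34 V; n = 2.
[H⁺] = 10^(−3.47) = 3.4 × 10^-4 M, and Q = [H⁺]^2 / ([Cu²⁺]·P(H₂)) = 8.7 × 10^-7.
E = E° − (0.0592/2) log Q = 0.34 − (0.0592/2)(-6.061) = 0.519 V.

0.52 V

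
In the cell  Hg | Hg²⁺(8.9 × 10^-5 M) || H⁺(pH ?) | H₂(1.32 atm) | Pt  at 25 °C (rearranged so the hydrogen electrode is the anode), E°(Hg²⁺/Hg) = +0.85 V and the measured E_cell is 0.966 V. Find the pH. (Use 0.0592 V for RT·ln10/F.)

pH = 3.92

E°_cell = 0.85 V and n = 2.
log Q = n(E° − E)/0.0592 = 2×(0.85 − 0.966)/0.0592 = -3.919.
With Q = [H⁺]^2 / ([Hg²⁺]·P(H₂)), solving for [H⁺] gives log[H⁺] = -3.924, so pH = 3.92.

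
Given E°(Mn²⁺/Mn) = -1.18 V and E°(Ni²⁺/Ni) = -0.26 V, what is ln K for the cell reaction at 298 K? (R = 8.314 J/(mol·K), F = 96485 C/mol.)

E°_cell = -0.26 − (-1.18) = 0.92 V, with n = 2 electrons transferred.
At equilibrium E = 0, so the Nernst equation gives ln K = nFE°/RT = (2)(96485)(0.92)/((8.314)(298)) = 71.66.

ln K = 71.7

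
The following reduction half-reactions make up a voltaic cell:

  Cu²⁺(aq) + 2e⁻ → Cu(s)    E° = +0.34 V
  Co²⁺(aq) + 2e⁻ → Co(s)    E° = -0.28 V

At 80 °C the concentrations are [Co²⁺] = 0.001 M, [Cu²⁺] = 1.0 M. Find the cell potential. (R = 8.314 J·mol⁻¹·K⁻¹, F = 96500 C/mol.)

0.725 V

The Cu²⁺/Cu couple has the higher reduction potential and acts as the cathode, so E°_cell = +0.34 − (-0.28) = 0.62 V.
Balancing electrons gives n = 2; the reaction quotient is Q = [Co²⁺]/[Cu²⁺] = 0.00100.
E = E° − (RT/nF) ln Q = 0.62 − (8.314×353)/(2×96500) × (-6.908) = 0.620 + 0.105 = 0.725 V.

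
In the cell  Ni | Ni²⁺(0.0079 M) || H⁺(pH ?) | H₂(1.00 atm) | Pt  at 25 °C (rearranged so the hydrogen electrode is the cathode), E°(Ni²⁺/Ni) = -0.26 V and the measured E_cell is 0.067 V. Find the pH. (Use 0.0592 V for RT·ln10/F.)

E°_cell = 0.26 V and n = 2.
log Q = n(E° − E)/0.0592 = 2×(0.26 − 0.067)/0.0592 = 6.520.
With Q = [Ni²⁺]·P(H₂) / [H⁺]^2, solving for [H⁺] gives log[H⁺] = -4.311, so pH = 4.31.

pH = 4.31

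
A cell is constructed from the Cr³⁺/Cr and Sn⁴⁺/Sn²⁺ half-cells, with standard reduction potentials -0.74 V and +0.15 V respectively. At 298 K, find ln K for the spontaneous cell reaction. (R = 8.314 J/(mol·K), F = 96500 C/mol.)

E°_cell = +0.15 − (-0.74) = 0.89 V, with n = 6 electrons transferred.
At equilibrium E = 0, so the Nernst equation gives ln K = nFE°/RT = (6)(96500)(0.89)/((8.314)(298)) = 207.99.

ln K = 208.0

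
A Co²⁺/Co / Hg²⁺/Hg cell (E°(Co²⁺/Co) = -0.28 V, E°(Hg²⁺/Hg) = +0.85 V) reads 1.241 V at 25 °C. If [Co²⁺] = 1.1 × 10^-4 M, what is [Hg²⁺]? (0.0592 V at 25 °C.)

0.62 M

From the Nernst equation, log Q = n(E° − E)/0.0592 = 2(1.13 − 1.241)/0.0592 = -3.750, so Q = 1.78 × 10^-4.
With Q = [Co²⁺]/[Hg²⁺] and the known concentrations, [Hg²⁺] in the denominator gives [Hg²⁺] = 0.62 M.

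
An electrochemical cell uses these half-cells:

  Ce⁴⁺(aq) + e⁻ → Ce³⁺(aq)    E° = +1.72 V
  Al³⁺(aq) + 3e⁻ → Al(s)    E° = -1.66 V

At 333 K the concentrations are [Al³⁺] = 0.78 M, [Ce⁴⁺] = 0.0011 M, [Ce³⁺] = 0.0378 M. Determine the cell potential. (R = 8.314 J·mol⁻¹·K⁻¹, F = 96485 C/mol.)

3.28 V

The Ce⁴⁺/Ce³⁺ couple has the higher reduction potential and acts as the cathode, so E°_cell = +1.72 − (-1.66) = 3.38 V.
Balancing electrons gives n = 3; the reaction quotient is Q = [Al³⁺]·[Ce³⁺]^3/[Ce⁴⁺]^3 = 3.17 × 10^4.
E = E° − (RT/nF) ln Q = 3.38 − (8.314×333)/(3×96485) × (10.363) = 3.380 − 0.099 = 3.281 V.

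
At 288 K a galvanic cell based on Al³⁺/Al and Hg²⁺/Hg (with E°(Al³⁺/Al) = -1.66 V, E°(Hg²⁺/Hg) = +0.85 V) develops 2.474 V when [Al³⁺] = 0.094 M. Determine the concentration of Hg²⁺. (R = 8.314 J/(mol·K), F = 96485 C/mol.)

From the Nernst equation, ln Q = nF(E° − E)/RT = 6×96485×(2.51 − 2.474)/(8.314×288) = 8.704, so Q = 6030.
With Q = [Al³⁺]^2/[Hg²⁺]^3 and the known concentrations, [Hg²⁺]^3 in the denominator gives [Hg²⁺] = 0.011 M.

0.011 M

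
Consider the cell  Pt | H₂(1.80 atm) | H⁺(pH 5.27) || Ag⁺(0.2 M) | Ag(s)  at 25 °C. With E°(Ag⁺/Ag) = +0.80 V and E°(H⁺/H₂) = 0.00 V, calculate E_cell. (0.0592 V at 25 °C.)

The Ag⁺/Ag couple is the cathode, so E°_cell = 0.80 V; n = 2.
[H⁺] = 10^(−5.27) = 5.4 × 10^-6 M, and Q = [H⁺]^2 / ([Ag⁺]^2·P(H₂)) = 4.01 × 10^-10.
E = E° − (0.0592/2) log Q = 0.80 − (0.0592/2)(-9.397) = 1.078 V.

1.08 V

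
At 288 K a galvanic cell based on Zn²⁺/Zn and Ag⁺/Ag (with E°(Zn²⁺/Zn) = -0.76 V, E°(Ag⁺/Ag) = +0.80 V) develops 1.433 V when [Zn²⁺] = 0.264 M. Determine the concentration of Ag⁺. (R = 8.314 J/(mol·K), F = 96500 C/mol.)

From the Nernst equation, ln Q = nF(E° − E)/RT = 2×96500×(1.56 − 1.433)/(8.314×288) = 10.237, so Q = 2.79 × 10^4.
With Q = [Zn²⁺]/[Ag⁺]^2 and the known concentrations, [Ag⁺]^2 in the denominator gives [Ag⁺] = 0.0031 M.

0.0031 M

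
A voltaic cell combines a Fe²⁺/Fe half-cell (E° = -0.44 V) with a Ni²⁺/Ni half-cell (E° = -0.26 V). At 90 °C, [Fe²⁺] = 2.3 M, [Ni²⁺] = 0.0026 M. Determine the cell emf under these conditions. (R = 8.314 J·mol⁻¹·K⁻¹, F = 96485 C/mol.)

The Ni²⁺/Ni couple has the higher reduction potential and acts as the cathode, so E°_cell = -0.26 − (-0.44) = 0.18 V.
Balancing electrons gives n = 2; the reaction quotient is Q = [Fe²⁺]/[Ni²⁺] = 885.
E = E° − (RT/nF) ln Q = 0.18 − (8.314×363)/(2×96485) × (6.785) = 0.180 − 0.106 = 0.074 V.

0.074 V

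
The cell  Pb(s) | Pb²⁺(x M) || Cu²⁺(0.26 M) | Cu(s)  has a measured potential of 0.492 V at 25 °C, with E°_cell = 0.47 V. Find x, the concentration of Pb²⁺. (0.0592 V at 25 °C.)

0.047 M

From the Nernst equation, log Q = n(E° − E)/0.0592 = 2(0.47 − 0.492)/0.0592 = -0.743, so Q = 0.181.
With Q = [Pb²⁺]/[Cu²⁺] and the known concentrations, [Pb²⁺] in the numerator gives [Pb²⁺] = 0.047 M.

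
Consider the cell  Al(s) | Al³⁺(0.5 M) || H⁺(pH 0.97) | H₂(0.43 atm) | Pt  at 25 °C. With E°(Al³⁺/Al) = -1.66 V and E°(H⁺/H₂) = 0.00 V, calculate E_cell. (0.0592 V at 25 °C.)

The hydrogen couple is the cathode, so E°_cell = 1.66 V; n = 6.
[H⁺] = 10^(−0.97) = 0.11 M, and Q = [Al³⁺]^2·P(H₂)^3 / [H⁺]^6 = 1.31 × 10^4.
E = E° − (0.0592/6) log Q = 1.66 − (0.0592/6)(4.118) = 1.619 V.

1.62 V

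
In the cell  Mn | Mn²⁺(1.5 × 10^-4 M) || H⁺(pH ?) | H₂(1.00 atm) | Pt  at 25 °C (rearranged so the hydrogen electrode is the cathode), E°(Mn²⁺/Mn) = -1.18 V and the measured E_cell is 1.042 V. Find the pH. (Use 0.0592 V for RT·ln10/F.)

E°_cell = 1.18 V and n = 2.
log Q = n(E° − E)/0.0592 = 2×(1.18 − 1.042)/0.0592 = 4.662.
With Q = [Mn²⁺]·P(H₂) / [H⁺]^2, solving for [H⁺] gives log[H⁺] = -4.243, so pH = 4.24.

pH = 4.24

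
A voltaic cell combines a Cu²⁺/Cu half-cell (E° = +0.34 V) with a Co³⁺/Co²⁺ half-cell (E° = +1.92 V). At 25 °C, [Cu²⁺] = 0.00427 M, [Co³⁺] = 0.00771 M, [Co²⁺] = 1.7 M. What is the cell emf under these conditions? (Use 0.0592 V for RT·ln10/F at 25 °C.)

The Co³⁺/Co²⁺ couple has the higher reduction potential and acts as the cathode, so E°_cell = +1.92 − (+0.34) = 1.58 V.
Balancing electrons gives n = 2; the reaction quotient is Q = [Cu²⁺]·[Co²⁺]^2/[Co³⁺]^2 = 208.
At 25 °C, E = E° − (0.0592/n) log Q = 1.58 − (0.0592/2)(2.317) = 1.580 − 0.069 = 1.511 V.

1.51 V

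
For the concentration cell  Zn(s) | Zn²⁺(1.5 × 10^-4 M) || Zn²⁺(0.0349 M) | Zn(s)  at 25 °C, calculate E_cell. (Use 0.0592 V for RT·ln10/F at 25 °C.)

0.070 V

Both half-cells are Zn²⁺/Zn, so E°_cell = 0. The concentrated side is the cathode; the cell reaction moves Zn²⁺ from high to low concentration with n = 2.
Q = [Zn²⁺]_dilute/[Zn²⁺]_conc = 1.5 × 10^-4/0.0349 = 0.00430.
E = 0 − (0.0592/2) log Q = −(0.0592/2)(-2.367) = 0.0701 V.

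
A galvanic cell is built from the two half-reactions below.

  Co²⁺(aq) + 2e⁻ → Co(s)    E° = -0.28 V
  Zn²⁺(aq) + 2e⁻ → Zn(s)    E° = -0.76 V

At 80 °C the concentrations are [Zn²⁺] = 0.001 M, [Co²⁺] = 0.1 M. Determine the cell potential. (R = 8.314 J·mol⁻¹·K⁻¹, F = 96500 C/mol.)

0.550 V

The Co²⁺/Co couple has the higher reduction potential and acts as the cathode, so E°_cell = -0.28 − (-0.76) = 0.48 V.
Balancing electrons gives n = 2; the reaction quotient is Q = [Zn²⁺]/[Co²⁺] = 0.0100.
E = E° − (RT/nF) ln Q = 0.48 − (8.314×353)/(2×96500) × (-4.605) = 0.480 + 0.070 = 0.550 V.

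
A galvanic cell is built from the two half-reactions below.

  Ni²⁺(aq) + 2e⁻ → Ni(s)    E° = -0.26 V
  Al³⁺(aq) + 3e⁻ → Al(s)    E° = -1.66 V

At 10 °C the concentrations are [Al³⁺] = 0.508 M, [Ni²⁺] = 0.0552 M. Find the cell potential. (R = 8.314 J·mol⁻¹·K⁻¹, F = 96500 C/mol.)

1.37 V

The Ni²⁺/Ni couple has the higher reduction potential and acts as the cathode, so E°_cell = -0.26 − (-1.66) = 1.40 V.
Balancing electrons gives n = 6; the reaction quotient is Q = [Al³⁺]^2/[Ni²⁺]^3 = 1530.
E = E° − (RT/nF) ln Q = 1.40 − (8.314×283)/(6×96500) × (7.336) = 1.400 − 0.030 = 1.370 V.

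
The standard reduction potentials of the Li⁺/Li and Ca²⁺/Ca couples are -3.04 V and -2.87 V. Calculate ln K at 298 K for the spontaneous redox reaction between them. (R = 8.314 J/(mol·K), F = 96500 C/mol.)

E°_cell = -2.87 − (-3.04) = 0.17 V, with n = 2 electrons transferred.
At equilibrium E = 0, so the Nernst equation gives ln K = nFE°/RT = (2)(96500)(0.17)/((8.314)(298)) = 13.24.

ln K = 13.2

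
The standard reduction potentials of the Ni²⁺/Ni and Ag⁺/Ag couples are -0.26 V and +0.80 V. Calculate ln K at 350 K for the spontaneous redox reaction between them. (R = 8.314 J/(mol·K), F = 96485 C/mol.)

E°_cell = +0.80 − (-0.26) = 1.06 V, with n = 2 electrons transferred.
At equilibrium E = 0, so the Nernst equation gives ln K = nFE°/RT = (2)(96485)(1.06)/((8.314)(350)) = 70.29.

ln K = 70.3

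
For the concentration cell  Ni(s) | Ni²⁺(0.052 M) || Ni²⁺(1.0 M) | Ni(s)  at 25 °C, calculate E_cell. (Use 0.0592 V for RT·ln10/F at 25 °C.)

Both half-cells are Ni²⁺/Ni, so E°_cell = 0. The concentrated side is the cathode; the cell reaction moves Ni²⁺ from high to low concentration with n = 2.
Q = [Ni²⁺]_dilute/[Ni²⁺]_conc = 0.052/1.0 = 0.0520.
E = 0 − (0.0592/2) log Q = −(0.0592/2)(-1.284) = 0.0380 V.

0.038 V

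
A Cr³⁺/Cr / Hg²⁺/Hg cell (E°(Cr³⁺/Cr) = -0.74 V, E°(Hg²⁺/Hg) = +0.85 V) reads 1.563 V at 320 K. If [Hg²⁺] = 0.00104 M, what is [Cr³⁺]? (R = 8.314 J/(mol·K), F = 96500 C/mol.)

6.3 × 10^-4 M

From the Nernst equation, ln Q = nF(E° − E)/RT = 6×96500×(1.59 − 1.563)/(8.314×320) = 5.876, so Q = 356.
With Q = [Cr³⁺]^2/[Hg²⁺]^3 and the known concentrations, [Cr³⁺]^2 in the numerator gives [Cr³⁺] = 6.3 × 10^-4 M.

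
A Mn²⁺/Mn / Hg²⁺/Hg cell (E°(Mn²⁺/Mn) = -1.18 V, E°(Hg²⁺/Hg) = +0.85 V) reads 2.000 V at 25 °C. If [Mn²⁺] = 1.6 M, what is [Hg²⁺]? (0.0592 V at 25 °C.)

From the Nernst equation, log Q = n(E° − E)/0.0592 = 2(2.03 − 2.000)/0.0592 = 1.014, so Q = 10.3.
With Q = [Mn²⁺]/[Hg²⁺] and the known concentrations, [Hg²⁺] in the denominator gives [Hg²⁺] = 0.16 M.

0.16 M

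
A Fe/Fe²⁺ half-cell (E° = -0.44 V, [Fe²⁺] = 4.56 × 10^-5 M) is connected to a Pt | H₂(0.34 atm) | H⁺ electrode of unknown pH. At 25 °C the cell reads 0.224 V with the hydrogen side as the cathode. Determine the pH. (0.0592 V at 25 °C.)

pH = 6.05

E°_cell = 0.44 V and n = 2.
log Q = n(E° − E)/0.0592 = 2×(0.44 − 0.224)/0.0592 = 7.297.
With Q = [Fe²⁺]·P(H₂) / [H⁺]^2, solving for [H⁺] gives log[H⁺] = -6.053, so pH = 6.05.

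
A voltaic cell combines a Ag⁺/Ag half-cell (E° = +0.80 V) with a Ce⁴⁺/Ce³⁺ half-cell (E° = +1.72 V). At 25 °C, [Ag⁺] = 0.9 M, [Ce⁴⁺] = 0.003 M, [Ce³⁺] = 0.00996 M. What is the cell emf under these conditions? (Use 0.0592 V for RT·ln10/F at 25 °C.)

0.892 V

The Ce⁴⁺/Ce³⁺ couple has the higher reduction potential and acts as the cathode, so E°_cell = +1.72 − (+0.80) = 0.92 V.
Balancing electrons gives n = 1; the reaction quotient is Q = [Ag⁺]·[Ce³⁺]/[Ce⁴⁺] = 2.99.
At 25 °C, E = E° − (0.0592/n) log Q = 0.92 − (0.0592/1)(0.475) = 0.920 − 0.028 = 0.892 V.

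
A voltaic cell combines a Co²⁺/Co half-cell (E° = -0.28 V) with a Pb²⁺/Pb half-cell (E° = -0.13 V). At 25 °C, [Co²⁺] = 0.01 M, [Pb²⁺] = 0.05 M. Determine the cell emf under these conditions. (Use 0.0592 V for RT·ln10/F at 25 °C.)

The Pb²⁺/Pb couple has the higher reduction potential and acts as the cathode, so E°_cell = -0.13 − (-0.28) = 0.15 V.
Balancing electrons gives n = 2; the reaction quotient is Q = [Co²⁺]/[Pb²⁺] = 0.200.
At 25 °C, E = E° − (0.0592/n) log Q = 0.15 − (0.0592/2)(-0.699) = 0.150 + 0.021 = 0.171 V.

0.171 V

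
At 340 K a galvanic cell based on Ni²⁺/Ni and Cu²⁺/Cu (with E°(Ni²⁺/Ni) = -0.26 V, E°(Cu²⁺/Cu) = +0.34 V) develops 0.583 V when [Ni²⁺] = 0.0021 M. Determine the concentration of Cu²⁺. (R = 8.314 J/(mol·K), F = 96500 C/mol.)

From the Nernst equation, ln Q = nF(E° − E)/RT = 2×96500×(0.60 − 0.583)/(8.314×340) = 1.161, so Q = 3.19.
With Q = [Ni²⁺]/[Cu²⁺] and the known concentrations, [Cu²⁺] in the denominator gives [Cu²⁺] = 6.6 × 10^-4 M.

6.6 × 10^-4 M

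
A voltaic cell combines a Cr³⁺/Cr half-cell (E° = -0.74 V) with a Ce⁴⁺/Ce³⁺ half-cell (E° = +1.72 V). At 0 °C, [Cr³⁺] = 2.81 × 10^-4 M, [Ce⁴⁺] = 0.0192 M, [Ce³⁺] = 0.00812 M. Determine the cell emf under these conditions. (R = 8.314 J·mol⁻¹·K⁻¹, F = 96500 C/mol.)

2.54 V

The Ce⁴⁺/Ce³⁺ couple has the higher reduction potential and acts as the cathode, so E°_cell = +1.72 − (-0.74) = 2.46 V.
Balancing electrons gives n = 3; the reaction quotient is Q = [Cr³⁺]·[Ce³⁺]^3/[Ce⁴⁺]^3 = 2.13 × 10^-5.
E = E° − (RT/nF) ln Q = 2.46 − (8.314×273)/(3×96500) × (-10.759) = 2.460 + 0.084 = 2.544 V.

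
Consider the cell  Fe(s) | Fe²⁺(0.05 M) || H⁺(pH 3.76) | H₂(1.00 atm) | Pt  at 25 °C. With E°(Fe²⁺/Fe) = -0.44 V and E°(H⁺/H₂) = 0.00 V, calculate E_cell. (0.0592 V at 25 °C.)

The hydrogen couple is the cathode, so E°_cell = 0.44 V; n = 2.
[H⁺] = 10^(−3.76) = 1.7 × 10^-4 M, and Q = [Fe²⁺]·P(H₂) / [H⁺]^2 = 1.66 × 10^6.
E = E° − (0.0592/2) log Q = 0.44 − (0.0592/2)(6.219) = 0.256 V.

0.26 V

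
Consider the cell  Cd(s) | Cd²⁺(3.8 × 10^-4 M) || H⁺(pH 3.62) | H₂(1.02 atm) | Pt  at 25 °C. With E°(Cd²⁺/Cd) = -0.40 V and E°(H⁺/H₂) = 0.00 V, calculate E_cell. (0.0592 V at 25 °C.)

The hydrogen couple is the cathode, so E°_cell = 0.40 V; n = 2.
[H⁺] = 10^(−3.62) = 2.4 × 10^-4 M, and Q = [Cd²⁺]·P(H₂) / [H⁺]^2 = 6740.
E = E° − (0.0592/2) log Q = 0.40 − (0.0592/2)(3.828) = 0.287 V.

0.29 V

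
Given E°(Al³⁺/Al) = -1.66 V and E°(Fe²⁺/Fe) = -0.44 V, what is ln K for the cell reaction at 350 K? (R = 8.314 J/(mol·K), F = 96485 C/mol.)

ln K = 242.7

E°_cell = -0.44 − (-1.66) = 1.22 V, with n = 6 electrons transferred.
At equilibrium E = 0, so the Nernst equation gives ln K = nFE°/RT = (6)(96485)(1.22)/((8.314)(350)) = 242.71.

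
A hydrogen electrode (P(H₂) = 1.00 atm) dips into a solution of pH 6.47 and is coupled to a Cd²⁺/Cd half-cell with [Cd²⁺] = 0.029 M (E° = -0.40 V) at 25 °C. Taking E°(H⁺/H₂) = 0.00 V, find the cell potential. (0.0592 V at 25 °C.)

0.063 V

The hydrogen couple is the cathode, so E°_cell = 0.40 V; n = 2.
[H⁺] = 10^(−6.47) = 3.4 × 10^-7 M, and Q = [Cd²⁺]·P(H₂) / [H⁺]^2 = 2.53 × 10^11.
E = E° − (0.0592/2) log Q = 0.40 − (0.0592/2)(11.402) = 0.063 V.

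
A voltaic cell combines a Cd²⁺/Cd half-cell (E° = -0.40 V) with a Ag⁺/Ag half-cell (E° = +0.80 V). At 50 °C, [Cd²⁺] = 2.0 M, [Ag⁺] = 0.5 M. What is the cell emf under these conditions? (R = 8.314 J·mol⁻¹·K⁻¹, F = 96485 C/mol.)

The Ag⁺/Ag couple has the higher reduction potential and acts as the cathode, so E°_cell = +0.80 − (-0.40) = 1.20 V.
Balancing electrons gives n = 2; the reaction quotient is Q = [Cd²⁺]/[Ag⁺]^2 = 8.00.
E = E° − (RT/nF) ln Q = 1.20 − (8.314×323)/(2×96485) × (2.079) = 1.200 − 0.029 = 1.171 V.

1.17 V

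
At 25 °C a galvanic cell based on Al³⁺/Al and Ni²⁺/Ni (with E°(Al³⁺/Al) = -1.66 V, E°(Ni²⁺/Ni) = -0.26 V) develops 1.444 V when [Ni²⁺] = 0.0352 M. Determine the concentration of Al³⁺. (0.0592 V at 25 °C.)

From the Nernst equation, log Q = n(E° − E)/0.0592 = 6(1.40 − 1.444)/0.0592 = -4.459, so Q = 3.47 × 10^-5.
With Q = [Al³⁺]^2/[Ni²⁺]^3 and the known concentrations, [Al³⁺]^2 in the numerator gives [Al³⁺] = 3.9 × 10^-5 M.

3.9 × 10^-5 M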